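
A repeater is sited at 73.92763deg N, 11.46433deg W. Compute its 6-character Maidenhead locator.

Add 180° to longitude and 90° to latitude: 168.5357, 163.9276.
Field: 168.5357/20 → 8 → I, 163.9276/10 → 16 → Q; chars IQ.
Square: 8.5357/2 → 4, 3.9276/1 → 3; chars 43.
Subsquare: 0.5357/0.0833333 → 6 → g, 0.9276/0.0416667 → 22 → w; chars gw.

IQ43gw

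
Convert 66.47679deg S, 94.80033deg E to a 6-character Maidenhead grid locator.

Shift to the Maidenhead origin (180°W, 90°S): lon 274.8003, lat 23.5232.
Field: 274.8003/20 → 13 → N, 23.5232/10 → 2 → C; chars NC.
Square: 14.8003/2 → 7, 3.5232/1 → 3; chars 73.
Subsquare: 0.8003/0.0833333 → 9 → j, 0.5232/0.0416667 → 12 → m; chars jm.

NC73jm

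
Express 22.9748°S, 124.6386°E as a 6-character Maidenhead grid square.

PG27ha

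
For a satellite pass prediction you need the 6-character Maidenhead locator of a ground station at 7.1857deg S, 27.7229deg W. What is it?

HI62dt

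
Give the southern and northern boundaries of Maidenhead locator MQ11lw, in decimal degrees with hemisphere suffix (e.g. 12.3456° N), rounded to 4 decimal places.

Field M=12, Q=16: +12·20° lon, +16·10° lat → SW at lon 60°, lat 70°.
Square 1, 1: +1·2° lon, +1·1° lat → SW at lon 62°, lat 71°.
Subsquare l=11, w=22: +11·0.0833333° lon, +22·0.0416667° lat → SW at lon 62.9167°, lat 71.9167°.
Cell spans 0.0833333° lon × 0.0416667° lat.
south 71.9167° N, north 71.9583° N.

71.9167° N, 71.9583° N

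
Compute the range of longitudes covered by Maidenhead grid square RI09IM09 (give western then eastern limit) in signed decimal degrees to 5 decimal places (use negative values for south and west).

Field R=17, I=8: +17·20° lon, +8·10° lat → SW at lon 160°, lat -10°.
Square 0, 9: +0·2° lon, +9·1° lat → SW at lon 160°, lat -1°.
Subsquare i=8, m=12: +8·0.0833333° lon, +12·0.0416667° lat → SW at lon 160.667°, lat -0.5°.
Extended square 0, 9: +0·0.00833333° lon, +9·0.00416667° lat → SW at lon 160.667°, lat -0.4625°.
Cell spans 0.00833333° lon × 0.00416667° lat.
west 160.66667, east 160.67500.

160.66667, 160.67500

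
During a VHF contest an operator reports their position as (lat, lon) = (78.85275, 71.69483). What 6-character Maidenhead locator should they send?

MQ58uu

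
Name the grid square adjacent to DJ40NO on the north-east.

Longitude subsquare n = 13; +1 → 14 = o.
Latitude subsquare o = 14; +1 → 15 = p.

DJ40op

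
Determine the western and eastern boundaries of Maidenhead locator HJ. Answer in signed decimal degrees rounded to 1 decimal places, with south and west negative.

Field H=7, J=9: +7·20° lon, +9·10° lat → SW at lon -40°, lat 0°.
Cell spans 20° lon × 10° lat.
west -40.0, east -20.0.

-40.0, -20.0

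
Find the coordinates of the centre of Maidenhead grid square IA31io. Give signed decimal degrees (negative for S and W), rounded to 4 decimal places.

-88.3958, -13.2917

Field I=8, A=0: +8·20° lon, +0·10° lat → SW at lon -20°, lat -90°.
Square 3, 1: +3·2° lon, +1·1° lat → SW at lon -14°, lat -89°.
Subsquare i=8, o=14: +8·0.0833333° lon, +14·0.0416667° lat → SW at lon -13.3333°, lat -88.4167°.
Cell spans 0.0833333° lon × 0.0416667° lat. Centre is SW corner plus half of each.
latitude -88.3958, longitude -13.2917.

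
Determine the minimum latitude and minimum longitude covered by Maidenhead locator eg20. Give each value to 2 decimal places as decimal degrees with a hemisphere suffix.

30.00° S, 96.00° W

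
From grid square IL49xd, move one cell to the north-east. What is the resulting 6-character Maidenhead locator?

Longitude subsquare x = 23; +1 → 24, wraps to 0 = a, carry into square.
Longitude square 4; +1 → 5.
Latitude subsquare d = 3; +1 → 4 = e.

IL59ae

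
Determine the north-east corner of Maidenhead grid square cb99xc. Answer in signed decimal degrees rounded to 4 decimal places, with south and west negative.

-70.8750, -120.0000

Field C=2, B=1: +2·20° lon, +1·10° lat → SW at lon -140°, lat -80°.
Square 9, 9: +9·2° lon, +9·1° lat → SW at lon -122°, lat -71°.
Subsquare x=23, c=2: +23·0.0833333° lon, +2·0.0416667° lat → SW at lon -120.083°, lat -70.9167°.
Cell spans 0.0833333° lon × 0.0416667° lat. NE corner is SW corner plus one full cell.
latitude -70.8750, longitude -120.0000.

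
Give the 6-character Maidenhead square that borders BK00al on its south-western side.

Longitude subsquare a = 0; −1 → -1, wraps to 23 = x, carry into square.
Longitude square 0; −1 → -1, wraps to 9, carry into field.
Longitude field B = 1; −1 → 0 = A.
Latitude subsquare l = 11; −1 → 10 = k.

AK90xk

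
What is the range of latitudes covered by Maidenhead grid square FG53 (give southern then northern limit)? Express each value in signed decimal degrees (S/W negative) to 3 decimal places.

Field F=5, G=6: +5·20° lon, +6·10° lat → SW at lon -80°, lat -30°.
Square 5, 3: +5·2° lon, +3·1° lat → SW at lon -70°, lat -27°.
Cell spans 2° lon × 1° lat.
south -27.000, north -26.000.

-27.000, -26.000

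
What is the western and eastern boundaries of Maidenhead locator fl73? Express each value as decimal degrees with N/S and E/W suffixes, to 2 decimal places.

Field F=5, L=11: +5·20° lon, +11·10° lat → SW at lon -80°, lat 20°.
Square 7, 3: +7·2° lon, +3·1° lat → SW at lon -66°, lat 23°.
Cell spans 2° lon × 1° lat.
west 66.00° W, east 64.00° W.

66.00° W, 64.00° W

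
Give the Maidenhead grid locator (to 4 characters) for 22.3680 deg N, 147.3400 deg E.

QL32

Shift to the Maidenhead origin (180°W, 90°S): lon 327.34, lat 112.37.
Field (20°×10°, letters A–R): 327.34/20 → 16 → Q, 112.37/10 → 11 → L; chars QL.
Square (2°×1°, digits 0–9): 7.34/2 → 3, 2.37/1 → 2; chars 32.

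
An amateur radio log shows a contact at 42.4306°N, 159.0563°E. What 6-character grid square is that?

QN92mk

Shift to the Maidenhead origin (180°W, 90°S): lon 339.0563, lat 132.4306.
Field: lon ⌊339.0563/20⌋ = 16 → Q; lat ⌊132.4306/10⌋ = 13 → N.
Square: lon ⌊19.0563/2⌋ = 9; lat ⌊2.4306/1⌋ = 2.
Subsquare: lon ⌊1.0563/0.0833333⌋ = 12 → m; lat ⌊0.4306/0.0416667⌋ = 10 → k.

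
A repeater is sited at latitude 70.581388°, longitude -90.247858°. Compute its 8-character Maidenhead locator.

EQ40vn09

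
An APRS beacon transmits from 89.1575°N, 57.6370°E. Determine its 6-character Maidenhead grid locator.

Add 180° to longitude and 90° to latitude: 237.6370, 179.1575.
Field: lon ⌊237.6370/20⌋ = 11 → L; lat ⌊179.1575/10⌋ = 17 → R.
Square: lon ⌊17.6370/2⌋ = 8; lat ⌊9.1575/1⌋ = 9.
Subsquare: lon ⌊1.6370/0.0833333⌋ = 19 → t; lat ⌊0.1575/0.0416667⌋ = 3 → d.

LR89td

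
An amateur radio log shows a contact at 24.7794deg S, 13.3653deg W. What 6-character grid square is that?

IG35hf

Shift to the Maidenhead origin (180°W, 90°S): lon 166.6347, lat 65.2206.
Field: 166.6347/20 → 8 → I, 65.2206/10 → 6 → G; chars IG.
Square: 6.6347/2 → 3, 5.2206/1 → 5; chars 35.
Subsquare: 0.6347/0.0833333 → 7 → h, 0.2206/0.0416667 → 5 → f; chars hf.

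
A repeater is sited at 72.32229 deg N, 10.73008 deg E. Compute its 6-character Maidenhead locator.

JQ52ih

Shift to the Maidenhead origin (180°W, 90°S): lon 190.7301, lat 162.3223.
Field: 190.7301/20 → 9 → J, 162.3223/10 → 16 → Q; chars JQ.
Square: 10.7301/2 → 5, 2.3223/1 → 2; chars 52.
Subsquare: 0.7301/0.0833333 → 8 → i, 0.3223/0.0416667 → 7 → h; chars ih.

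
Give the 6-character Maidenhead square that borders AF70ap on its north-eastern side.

AF70bq

Longitude subsquare a = 0; +1 → 1 = b.
Latitude subsquare p = 15; +1 → 16 = q.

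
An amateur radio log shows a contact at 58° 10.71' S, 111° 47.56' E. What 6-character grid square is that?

Add 180° to longitude and 90° to latitude: 291.7927, 31.8215.
Field: lon ⌊291.7927/20⌋ = 14 → O; lat ⌊31.8215/10⌋ = 3 → D.
Square: lon ⌊11.7927/2⌋ = 5; lat ⌊1.8215/1⌋ = 1.
Subsquare: lon ⌊1.7927/0.0833333⌋ = 21 → v; lat ⌊0.8215/0.0416667⌋ = 19 → t.

OD51vt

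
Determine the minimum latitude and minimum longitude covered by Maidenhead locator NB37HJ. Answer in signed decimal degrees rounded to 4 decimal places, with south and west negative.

-72.6250, 86.5833

Field N=13, B=1: +13·20° lon, +1·10° lat → SW at lon 80°, lat -80°.
Square 3, 7: +3·2° lon, +7·1° lat → SW at lon 86°, lat -73°.
Subsquare h=7, j=9: +7·0.0833333° lon, +9·0.0416667° lat → SW at lon 86.5833°, lat -72.625°.
latitude -72.6250, longitude 86.5833.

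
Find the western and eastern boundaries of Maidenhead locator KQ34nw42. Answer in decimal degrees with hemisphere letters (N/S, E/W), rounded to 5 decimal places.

27.11667° E, 27.12500° E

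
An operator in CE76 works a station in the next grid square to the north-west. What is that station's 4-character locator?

CE67

Longitude square 7; −1 → 6.
Latitude square 6; +1 → 7.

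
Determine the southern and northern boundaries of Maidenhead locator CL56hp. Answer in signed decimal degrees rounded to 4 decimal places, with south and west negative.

26.6250, 26.6667

Field C=2, L=11: +2·20° lon, +11·10° lat → SW at lon -140°, lat 20°.
Square 5, 6: +5·2° lon, +6·1° lat → SW at lon -130°, lat 26°.
Subsquare h=7, p=15: +7·0.0833333° lon, +15·0.0416667° lat → SW at lon -129.417°, lat 26.625°.
Cell spans 0.0833333° lon × 0.0416667° lat.
south 26.6250, north 26.6667.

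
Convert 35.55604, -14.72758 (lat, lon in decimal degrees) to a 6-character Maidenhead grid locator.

IM25pn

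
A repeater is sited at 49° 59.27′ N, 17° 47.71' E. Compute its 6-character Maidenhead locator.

JN89vx

Add 180° to longitude and 90° to latitude: 197.7952, 139.9878.
Field: lon ⌊197.7952/20⌋ = 9 → J; lat ⌊139.9878/10⌋ = 13 → N.
Square: lon ⌊17.7952/2⌋ = 8; lat ⌊9.9878/1⌋ = 9.
Subsquare: lon ⌊1.7952/0.0833333⌋ = 21 → v; lat ⌊0.9878/0.0416667⌋ = 23 → x.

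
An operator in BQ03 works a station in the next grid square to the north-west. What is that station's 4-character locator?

AQ94

Longitude square 0; −1 → -1, wraps to 9, carry into field.
Longitude field B = 1; −1 → 0 = A.
Latitude square 3; +1 → 4.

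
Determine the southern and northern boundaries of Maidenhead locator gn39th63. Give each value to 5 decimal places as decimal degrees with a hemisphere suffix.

Field G=6, N=13: +6·20° lon, +13·10° lat → SW at lon -60°, lat 40°.
Square 3, 9: +3·2° lon, +9·1° lat → SW at lon -54°, lat 49°.
Subsquare t=19, h=7: +19·0.0833333° lon, +7·0.0416667° lat → SW at lon -52.4167°, lat 49.2917°.
Extended square 6, 3: +6·0.00833333° lon, +3·0.00416667° lat → SW at lon -52.3667°, lat 49.3042°.
Cell spans 0.00833333° lon × 0.00416667° lat.
south 49.30417° N, north 49.30833° N.

49.30417° N, 49.30833° N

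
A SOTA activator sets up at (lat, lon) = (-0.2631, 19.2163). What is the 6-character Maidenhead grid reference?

JI99or

Offset from 180°W / 90°S: lon 199.2163°, lat 89.7369°.
Field: 199.2163/20 → 9 → J, 89.7369/10 → 8 → I; chars JI.
Square: 19.2163/2 → 9, 9.7369/1 → 9; chars 99.
Subsquare: 1.2163/0.0833333 → 14 → o, 0.7369/0.0416667 → 17 → r; chars or.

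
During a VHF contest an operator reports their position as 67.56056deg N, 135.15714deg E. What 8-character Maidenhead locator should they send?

PP77nn84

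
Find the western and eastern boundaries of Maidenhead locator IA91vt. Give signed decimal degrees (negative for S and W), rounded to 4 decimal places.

-0.2500, -0.1667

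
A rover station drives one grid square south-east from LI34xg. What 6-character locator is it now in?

Longitude subsquare x = 23; +1 → 24, wraps to 0 = a, carry into square.
Longitude square 3; +1 → 4.
Latitude subsquare g = 6; −1 → 5 = f.

LI44af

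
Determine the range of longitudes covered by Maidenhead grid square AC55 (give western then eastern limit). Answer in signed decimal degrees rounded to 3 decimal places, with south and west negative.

-170.000, -168.000

Field A=0, C=2: +0·20° lon, +2·10° lat → SW at lon -180°, lat -70°.
Square 5, 5: +5·2° lon, +5·1° lat → SW at lon -170°, lat -65°.
Cell spans 2° lon × 1° lat.
west -170.000, east -168.000.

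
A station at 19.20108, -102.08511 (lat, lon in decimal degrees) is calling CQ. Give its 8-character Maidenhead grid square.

DK89we98

Add 180° to longitude and 90° to latitude: 77.91489, 109.20108.
Field: lon ⌊77.91489/20⌋ = 3 → D; lat ⌊109.20108/10⌋ = 10 → K.
Square: lon ⌊17.91489/2⌋ = 8; lat ⌊9.20108/1⌋ = 9.
Subsquare: lon ⌊1.91489/0.0833333⌋ = 22 → w; lat ⌊0.20108/0.0416667⌋ = 4 → e.
Extended square: lon ⌊0.08156/0.00833333⌋ = 9; lat ⌊0.03441/0.00416667⌋ = 8.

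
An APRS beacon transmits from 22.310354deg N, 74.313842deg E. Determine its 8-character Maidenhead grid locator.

ML72dh74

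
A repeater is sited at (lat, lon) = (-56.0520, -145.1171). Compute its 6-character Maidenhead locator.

BD73kw

Shift to the Maidenhead origin (180°W, 90°S): lon 34.8829, lat 33.9480.
Field: lon ⌊34.8829/20⌋ = 1 → B; lat ⌊33.9480/10⌋ = 3 → D.
Square: lon ⌊14.8829/2⌋ = 7; lat ⌊3.9480/1⌋ = 3.
Subsquare: lon ⌊0.8829/0.0833333⌋ = 10 → k; lat ⌊0.9480/0.0416667⌋ = 22 → w.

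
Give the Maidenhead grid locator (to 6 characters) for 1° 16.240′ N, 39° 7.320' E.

KJ91ng

Add 180° to longitude and 90° to latitude: 219.1220, 91.2707.
Field: 219.1220/20 → 10 → K, 91.2707/10 → 9 → J; chars KJ.
Square: 19.1220/2 → 9, 1.2707/1 → 1; chars 91.
Subsquare: 1.1220/0.0833333 → 13 → n, 0.2707/0.0416667 → 6 → g; chars ng.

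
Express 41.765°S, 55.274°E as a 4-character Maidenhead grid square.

Add 180° to longitude and 90° to latitude: 235.27, 48.23.
Field (20°×10°, letters A–R): lon ⌊235.27/20⌋ = 11 → L; lat ⌊48.23/10⌋ = 4 → E.
Square (2°×1°, digits 0–9): lon ⌊15.27/2⌋ = 7; lat ⌊8.23/1⌋ = 8.

LE78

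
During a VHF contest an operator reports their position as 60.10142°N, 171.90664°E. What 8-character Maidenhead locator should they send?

Shift to the Maidenhead origin (180°W, 90°S): lon 351.90664, lat 150.10142.
Field (20°×10°, letters A–R): lon ⌊351.90664/20⌋ = 17 → R; lat ⌊150.10142/10⌋ = 15 → P.
Square (2°×1°, digits 0–9): lon ⌊11.90664/2⌋ = 5; lat ⌊0.10142/1⌋ = 0.
Subsquare (5′×2.5′, letters a–x): lon ⌊1.90664/0.0833333⌋ = 22 → w; lat ⌊0.10142/0.0416667⌋ = 2 → c.
Extended square (30″×15″, digits 0–9): lon ⌊0.07331/0.00833333⌋ = 8; lat ⌊0.01809/0.00416667⌋ = 4.

RP50wc84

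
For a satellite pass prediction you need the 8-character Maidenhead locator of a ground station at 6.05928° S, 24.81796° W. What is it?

Add 180° to longitude and 90° to latitude: 155.18204, 83.94072.
Field: lon ⌊155.18204/20⌋ = 7 → H; lat ⌊83.94072/10⌋ = 8 → I.
Square: lon ⌊15.18204/2⌋ = 7; lat ⌊3.94072/1⌋ = 3.
Subsquare: lon ⌊1.18204/0.0833333⌋ = 14 → o; lat ⌊0.94072/0.0416667⌋ = 22 → w.
Extended square: lon ⌊0.01537/0.00833333⌋ = 1; lat ⌊0.02405/0.00416667⌋ = 5.

HI73ow15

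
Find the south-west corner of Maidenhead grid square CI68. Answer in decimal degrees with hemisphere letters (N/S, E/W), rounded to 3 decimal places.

2.000° S, 128.000° W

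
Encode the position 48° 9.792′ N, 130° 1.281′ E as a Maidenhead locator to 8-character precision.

PN58ad29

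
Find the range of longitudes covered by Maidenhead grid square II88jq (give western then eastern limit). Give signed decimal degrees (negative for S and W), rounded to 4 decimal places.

Field I=8, I=8: +8·20° lon, +8·10° lat → SW at lon -20°, lat -10°.
Square 8, 8: +8·2° lon, +8·1° lat → SW at lon -4°, lat -2°.
Subsquare j=9, q=16: +9·0.0833333° lon, +16·0.0416667° lat → SW at lon -3.25°, lat -1.33333°.
Cell spans 0.0833333° lon × 0.0416667° lat.
west -3.2500, east -3.1667.

-3.2500, -3.1667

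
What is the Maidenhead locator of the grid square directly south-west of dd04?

CD93

Longitude square 0; −1 → -1, wraps to 9, carry into field.
Longitude field D = 3; −1 → 2 = C.
Latitude square 4; −1 → 3.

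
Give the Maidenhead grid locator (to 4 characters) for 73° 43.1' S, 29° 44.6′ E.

KB46

Add 180° to longitude and 90° to latitude: 209.74, 16.28.
Field: 209.74/20 → 10 → K, 16.28/10 → 1 → B; chars KB.
Square: 9.74/2 → 4, 6.28/1 → 6; chars 46.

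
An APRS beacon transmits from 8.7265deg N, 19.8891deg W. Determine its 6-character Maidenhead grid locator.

IJ08br

Shift to the Maidenhead origin (180°W, 90°S): lon 160.1109, lat 98.7265.
Field (20°×10°, letters A–R): lon ⌊160.1109/20⌋ = 8 → I; lat ⌊98.7265/10⌋ = 9 → J.
Square (2°×1°, digits 0–9): lon ⌊0.1109/2⌋ = 0; lat ⌊8.7265/1⌋ = 8.
Subsquare (5′×2.5′, letters a–x): lon ⌊0.1109/0.0833333⌋ = 1 → b; lat ⌊0.7265/0.0416667⌋ = 17 → r.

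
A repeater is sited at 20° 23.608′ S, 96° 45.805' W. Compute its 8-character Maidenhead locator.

EG19oo85

Add 180° to longitude and 90° to latitude: 83.23658, 69.60653.
Field: lon ⌊83.23658/20⌋ = 4 → E; lat ⌊69.60653/10⌋ = 6 → G.
Square: lon ⌊3.23658/2⌋ = 1; lat ⌊9.60653/1⌋ = 9.
Subsquare: lon ⌊1.23658/0.0833333⌋ = 14 → o; lat ⌊0.60653/0.0416667⌋ = 14 → o.
Extended square: lon ⌊0.06992/0.00833333⌋ = 8; lat ⌊0.02320/0.00416667⌋ = 5.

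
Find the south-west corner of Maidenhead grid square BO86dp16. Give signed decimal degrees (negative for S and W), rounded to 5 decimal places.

56.65000, -143.74167

Field B=1, O=14: +1·20° lon, +14·10° lat → SW at lon -160°, lat 50°.
Square 8, 6: +8·2° lon, +6·1° lat → SW at lon -144°, lat 56°.
Subsquare d=3, p=15: +3·0.0833333° lon, +15·0.0416667° lat → SW at lon -143.75°, lat 56.625°.
Extended square 1, 6: +1·0.00833333° lon, +6·0.00416667° lat → SW at lon -143.742°, lat 56.65°.
latitude 56.65000, longitude -143.74167.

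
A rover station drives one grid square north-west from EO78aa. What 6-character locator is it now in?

EO68xb

Longitude subsquare a = 0; −1 → -1, wraps to 23 = x, carry into square.
Longitude square 7; −1 → 6.
Latitude subsquare a = 0; +1 → 1 = b.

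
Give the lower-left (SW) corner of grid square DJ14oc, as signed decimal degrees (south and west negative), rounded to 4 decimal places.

Field D=3, J=9: +3·20° lon, +9·10° lat → SW at lon -120°, lat 0°.
Square 1, 4: +1·2° lon, +4·1° lat → SW at lon -118°, lat 4°.
Subsquare o=14, c=2: +14·0.0833333° lon, +2·0.0416667° lat → SW at lon -116.833°, lat 4.08333°.
latitude 4.0833, longitude -116.8333.

4.0833, -116.8333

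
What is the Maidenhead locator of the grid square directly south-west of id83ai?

ID73xh

Longitude subsquare a = 0; −1 → -1, wraps to 23 = x, carry into square.
Longitude square 8; −1 → 7.
Latitude subsquare i = 8; −1 → 7 = h.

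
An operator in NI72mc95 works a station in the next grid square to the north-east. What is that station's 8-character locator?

Longitude extended square 9; +1 → 10, wraps to 0, carry into subsquare.
Longitude subsquare m = 12; +1 → 13 = n.
Latitude extended square 5; +1 → 6.

NI72nc06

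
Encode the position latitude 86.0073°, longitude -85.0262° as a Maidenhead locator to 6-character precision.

Add 180° to longitude and 90° to latitude: 94.9738, 176.0073.
Field: 94.9738/20 → 4 → E, 176.0073/10 → 17 → R; chars ER.
Square: 14.9738/2 → 7, 6.0073/1 → 6; chars 76.
Subsquare: 0.9738/0.0833333 → 11 → l, 0.0073/0.0416667 → 0 → a; chars la.

ER76la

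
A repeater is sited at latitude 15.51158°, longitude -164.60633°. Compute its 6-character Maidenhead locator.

AK75qm

Shift to the Maidenhead origin (180°W, 90°S): lon 15.3937, lat 105.5116.
Field: 15.3937/20 → 0 → A, 105.5116/10 → 10 → K; chars AK.
Square: 15.3937/2 → 7, 5.5116/1 → 5; chars 75.
Subsquare: 1.3937/0.0833333 → 16 → q, 0.5116/0.0416667 → 12 → m; chars qm.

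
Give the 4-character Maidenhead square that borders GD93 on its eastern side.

Longitude square 9; +1 → 10, wraps to 0, carry into field.
Longitude field G = 6; +1 → 7 = H.
The latitude characters are unchanged.

HD03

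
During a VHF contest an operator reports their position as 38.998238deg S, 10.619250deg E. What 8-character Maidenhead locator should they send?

JF51ha40

Offset from 180°W / 90°S: lon 190.61925°, lat 51.00176°.
Field (20°×10°, letters A–R): lon ⌊190.61925/20⌋ = 9 → J; lat ⌊51.00176/10⌋ = 5 → F.
Square (2°×1°, digits 0–9): lon ⌊10.61925/2⌋ = 5; lat ⌊1.00176/1⌋ = 1.
Subsquare (5′×2.5′, letters a–x): lon ⌊0.61925/0.0833333⌋ = 7 → h; lat ⌊0.00176/0.0416667⌋ = 0 → a.
Extended square (30″×15″, digits 0–9): lon ⌊0.03592/0.00833333⌋ = 4; lat ⌊0.00176/0.00416667⌋ = 0.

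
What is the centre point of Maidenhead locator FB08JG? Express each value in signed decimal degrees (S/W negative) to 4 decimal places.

Field F=5, B=1: +5·20° lon, +1·10° lat → SW at lon -80°, lat -80°.
Square 0, 8: +0·2° lon, +8·1° lat → SW at lon -80°, lat -72°.
Subsquare j=9, g=6: +9·0.0833333° lon, +6·0.0416667° lat → SW at lon -79.25°, lat -71.75°.
Cell spans 0.0833333° lon × 0.0416667° lat. Centre is SW corner plus half of each.
latitude -71.7292, longitude -79.2083.

-71.7292, -79.2083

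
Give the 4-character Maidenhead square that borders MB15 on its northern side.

Latitude square 5; +1 → 6.
The longitude characters are unchanged.

MB16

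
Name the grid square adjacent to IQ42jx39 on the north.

IQ43ja30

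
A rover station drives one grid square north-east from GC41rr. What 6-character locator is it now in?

GC41ss

Longitude subsquare r = 17; +1 → 18 = s.
Latitude subsquare r = 17; +1 → 18 = s.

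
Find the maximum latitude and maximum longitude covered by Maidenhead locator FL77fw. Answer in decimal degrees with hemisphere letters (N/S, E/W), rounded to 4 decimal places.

Field F=5, L=11: +5·20° lon, +11·10° lat → SW at lon -80°, lat 20°.
Square 7, 7: +7·2° lon, +7·1° lat → SW at lon -66°, lat 27°.
Subsquare f=5, w=22: +5·0.0833333° lon, +22·0.0416667° lat → SW at lon -65.5833°, lat 27.9167°.
Cell spans 0.0833333° lon × 0.0416667° lat. NE corner is SW corner plus one full cell.
latitude 27.9583° N, longitude 65.5000° W.

27.9583° N, 65.5000° W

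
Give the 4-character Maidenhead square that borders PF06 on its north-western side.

OF97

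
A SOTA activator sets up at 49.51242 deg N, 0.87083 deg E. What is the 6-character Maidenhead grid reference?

JN09km

Add 180° to longitude and 90° to latitude: 180.8708, 139.5124.
Field: 180.8708/20 → 9 → J, 139.5124/10 → 13 → N; chars JN.
Square: 0.8708/2 → 0, 9.5124/1 → 9; chars 09.
Subsquare: 0.8708/0.0833333 → 10 → k, 0.5124/0.0416667 → 12 → m; chars km.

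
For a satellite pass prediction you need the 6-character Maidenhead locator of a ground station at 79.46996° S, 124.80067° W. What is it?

Shift to the Maidenhead origin (180°W, 90°S): lon 55.1993, lat 10.5300.
Field: lon ⌊55.1993/20⌋ = 2 → C; lat ⌊10.5300/10⌋ = 1 → B.
Square: lon ⌊15.1993/2⌋ = 7; lat ⌊0.5300/1⌋ = 0.
Subsquare: lon ⌊1.1993/0.0833333⌋ = 14 → o; lat ⌊0.5300/0.0416667⌋ = 12 → m.

CB70om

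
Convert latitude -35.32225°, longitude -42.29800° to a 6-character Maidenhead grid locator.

Offset from 180°W / 90°S: lon 137.7020°, lat 54.6778°.
Field: lon ⌊137.7020/20⌋ = 6 → G; lat ⌊54.6778/10⌋ = 5 → F.
Square: lon ⌊17.7020/2⌋ = 8; lat ⌊4.6778/1⌋ = 4.
Subsquare: lon ⌊1.7020/0.0833333⌋ = 20 → u; lat ⌊0.6778/0.0416667⌋ = 16 → q.

GF84uq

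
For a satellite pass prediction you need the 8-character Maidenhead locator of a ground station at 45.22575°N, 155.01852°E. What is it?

QN75mf24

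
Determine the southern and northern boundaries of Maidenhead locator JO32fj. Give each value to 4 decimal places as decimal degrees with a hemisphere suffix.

52.3750° N, 52.4167° N

Field J=9, O=14: +9·20° lon, +14·10° lat → SW at lon 0°, lat 50°.
Square 3, 2: +3·2° lon, +2·1° lat → SW at lon 6°, lat 52°.
Subsquare f=5, j=9: +5·0.0833333° lon, +9·0.0416667° lat → SW at lon 6.41667°, lat 52.375°.
Cell spans 0.0833333° lon × 0.0416667° lat.
south 52.3750° N, north 52.4167° N.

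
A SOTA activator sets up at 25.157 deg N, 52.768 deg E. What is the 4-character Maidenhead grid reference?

LL65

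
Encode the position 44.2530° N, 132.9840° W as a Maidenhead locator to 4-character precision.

Shift to the Maidenhead origin (180°W, 90°S): lon 47.02, lat 134.25.
Field: lon ⌊47.02/20⌋ = 2 → C; lat ⌊134.25/10⌋ = 13 → N.
Square: lon ⌊7.02/2⌋ = 3; lat ⌊4.25/1⌋ = 4.

CN34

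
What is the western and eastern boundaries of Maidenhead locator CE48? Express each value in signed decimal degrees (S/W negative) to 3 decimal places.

-132.000, -130.000

Field C=2, E=4: +2·20° lon, +4·10° lat → SW at lon -140°, lat -50°.
Square 4, 8: +4·2° lon, +8·1° lat → SW at lon -132°, lat -42°.
Cell spans 2° lon × 1° lat.
west -132.000, east -130.000.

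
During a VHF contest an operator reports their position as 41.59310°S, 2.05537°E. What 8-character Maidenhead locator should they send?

Shift to the Maidenhead origin (180°W, 90°S): lon 182.05537, lat 48.40690.
Field: lon ⌊182.05537/20⌋ = 9 → J; lat ⌊48.40690/10⌋ = 4 → E.
Square: lon ⌊2.05537/2⌋ = 1; lat ⌊8.40690/1⌋ = 8.
Subsquare: lon ⌊0.05537/0.0833333⌋ = 0 → a; lat ⌊0.40690/0.0416667⌋ = 9 → j.
Extended square: lon ⌊0.05537/0.00833333⌋ = 6; lat ⌊0.03190/0.00416667⌋ = 7.

JE18aj67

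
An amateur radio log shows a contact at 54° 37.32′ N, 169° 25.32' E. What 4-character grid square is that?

Offset from 180°W / 90°S: lon 349.42°, lat 144.62°.
Field: 349.42/20 → 17 → R, 144.62/10 → 14 → O; chars RO.
Square: 9.42/2 → 4, 4.62/1 → 4; chars 44.

RO44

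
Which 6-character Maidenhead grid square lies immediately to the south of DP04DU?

DP04dt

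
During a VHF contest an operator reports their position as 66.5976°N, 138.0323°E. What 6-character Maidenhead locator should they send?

PP96ao

Offset from 180°W / 90°S: lon 318.0323°, lat 156.5976°.
Field (20°×10°, letters A–R): lon ⌊318.0323/20⌋ = 15 → P; lat ⌊156.5976/10⌋ = 15 → P.
Square (2°×1°, digits 0–9): lon ⌊18.0323/2⌋ = 9; lat ⌊6.5976/1⌋ = 6.
Subsquare (5′×2.5′, letters a–x): lon ⌊0.0323/0.0833333⌋ = 0 → a; lat ⌊0.5976/0.0416667⌋ = 14 → o.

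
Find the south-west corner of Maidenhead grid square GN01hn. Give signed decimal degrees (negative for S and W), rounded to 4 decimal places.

41.5417, -59.4167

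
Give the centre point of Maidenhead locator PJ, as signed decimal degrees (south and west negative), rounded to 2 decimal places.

Field P=15, J=9: +15·20° lon, +9·10° lat → SW at lon 120°, lat 0°.
Cell spans 20° lon × 10° lat. Centre is SW corner plus half of each.
latitude 5.00, longitude 130.00.

5.00, 130.00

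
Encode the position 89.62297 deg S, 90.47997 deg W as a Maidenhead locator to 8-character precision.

EA40sj20

Shift to the Maidenhead origin (180°W, 90°S): lon 89.52003, lat 0.37703.
Field: lon ⌊89.52003/20⌋ = 4 → E; lat ⌊0.37703/10⌋ = 0 → A.
Square: lon ⌊9.52003/2⌋ = 4; lat ⌊0.37703/1⌋ = 0.
Subsquare: lon ⌊1.52003/0.0833333⌋ = 18 → s; lat ⌊0.37703/0.0416667⌋ = 9 → j.
Extended square: lon ⌊0.02003/0.00833333⌋ = 2; lat ⌊0.00203/0.00416667⌋ = 0.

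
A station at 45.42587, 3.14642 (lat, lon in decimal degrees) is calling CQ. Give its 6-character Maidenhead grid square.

JN15nk

Shift to the Maidenhead origin (180°W, 90°S): lon 183.1464, lat 135.4259.
Field: 183.1464/20 → 9 → J, 135.4259/10 → 13 → N; chars JN.
Square: 3.1464/2 → 1, 5.4259/1 → 5; chars 15.
Subsquare: 1.1464/0.0833333 → 13 → n, 0.4259/0.0416667 → 10 → k; chars nk.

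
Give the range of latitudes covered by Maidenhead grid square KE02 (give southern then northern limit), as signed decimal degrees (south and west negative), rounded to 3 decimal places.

-48.000, -47.000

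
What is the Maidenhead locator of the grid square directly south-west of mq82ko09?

MQ82jo98

Longitude extended square 0; −1 → -1, wraps to 9, carry into subsquare.
Longitude subsquare k = 10; −1 → 9 = j.
Latitude extended square 9; −1 → 8.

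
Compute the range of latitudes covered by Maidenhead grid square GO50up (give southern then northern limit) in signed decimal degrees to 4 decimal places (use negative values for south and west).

50.6250, 50.6667

Field G=6, O=14: +6·20° lon, +14·10° lat → SW at lon -60°, lat 50°.
Square 5, 0: +5·2° lon, +0·1° lat → SW at lon -50°, lat 50°.
Subsquare u=20, p=15: +20·0.0833333° lon, +15·0.0416667° lat → SW at lon -48.3333°, lat 50.625°.
Cell spans 0.0833333° lon × 0.0416667° lat.
south 50.6250, north 50.6667.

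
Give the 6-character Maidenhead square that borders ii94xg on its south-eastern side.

Longitude subsquare x = 23; +1 → 24, wraps to 0 = a, carry into square.
Longitude square 9; +1 → 10, wraps to 0, carry into field.
Longitude field I = 8; +1 → 9 = J.
Latitude subsquare g = 6; −1 → 5 = f.

JI04af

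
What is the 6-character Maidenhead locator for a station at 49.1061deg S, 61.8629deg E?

Add 180° to longitude and 90° to latitude: 241.8629, 40.8939.
Field (20°×10°, letters A–R): 241.8629/20 → 12 → M, 40.8939/10 → 4 → E; chars ME.
Square (2°×1°, digits 0–9): 1.8629/2 → 0, 0.8939/1 → 0; chars 00.
Subsquare (5′×2.5′, letters a–x): 1.8629/0.0833333 → 22 → w, 0.8939/0.0416667 → 21 → v; chars wv.

ME00wv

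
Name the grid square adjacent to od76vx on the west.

OD76ux

Longitude subsquare v = 21; −1 → 20 = u.
The latitude characters are unchanged.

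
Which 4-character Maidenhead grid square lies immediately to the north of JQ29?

JR20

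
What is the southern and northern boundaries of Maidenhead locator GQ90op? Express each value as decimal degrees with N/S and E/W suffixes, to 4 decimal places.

70.6250° N, 70.6667° N

Field G=6, Q=16: +6·20° lon, +16·10° lat → SW at lon -60°, lat 70°.
Square 9, 0: +9·2° lon, +0·1° lat → SW at lon -42°, lat 70°.
Subsquare o=14, p=15: +14·0.0833333° lon, +15·0.0416667° lat → SW at lon -40.8333°, lat 70.625°.
Cell spans 0.0833333° lon × 0.0416667° lat.
south 70.6250° N, north 70.6667° N.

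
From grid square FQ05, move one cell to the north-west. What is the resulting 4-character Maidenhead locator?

EQ96

Longitude square 0; −1 → -1, wraps to 9, carry into field.
Longitude field F = 5; −1 → 4 = E.
Latitude square 5; +1 → 6.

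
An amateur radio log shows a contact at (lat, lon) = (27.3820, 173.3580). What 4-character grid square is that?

RL67

Offset from 180°W / 90°S: lon 353.36°, lat 117.38°.
Field (20°×10°, letters A–R): lon ⌊353.36/20⌋ = 17 → R; lat ⌊117.38/10⌋ = 11 → L.
Square (2°×1°, digits 0–9): lon ⌊13.36/2⌋ = 6; lat ⌊7.38/1⌋ = 7.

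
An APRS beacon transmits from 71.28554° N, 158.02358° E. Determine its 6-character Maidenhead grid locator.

Offset from 180°W / 90°S: lon 338.0236°, lat 161.2855°.
Field: lon ⌊338.0236/20⌋ = 16 → Q; lat ⌊161.2855/10⌋ = 16 → Q.
Square: lon ⌊18.0236/2⌋ = 9; lat ⌊1.2855/1⌋ = 1.
Subsquare: lon ⌊0.0236/0.0833333⌋ = 0 → a; lat ⌊0.2855/0.0416667⌋ = 6 → g.

QQ91ag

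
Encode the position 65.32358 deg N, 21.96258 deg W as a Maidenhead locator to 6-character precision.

HP95ah

Offset from 180°W / 90°S: lon 158.0374°, lat 155.3236°.
Field (20°×10°, letters A–R): 158.0374/20 → 7 → H, 155.3236/10 → 15 → P; chars HP.
Square (2°×1°, digits 0–9): 18.0374/2 → 9, 5.3236/1 → 5; chars 95.
Subsquare (5′×2.5′, letters a–x): 0.0374/0.0833333 → 0 → a, 0.3236/0.0416667 → 7 → h; chars ah.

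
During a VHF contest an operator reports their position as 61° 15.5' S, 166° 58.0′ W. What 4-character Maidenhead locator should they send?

Add 180° to longitude and 90° to latitude: 13.03, 28.74.
Field: 13.03/20 → 0 → A, 28.74/10 → 2 → C; chars AC.
Square: 13.03/2 → 6, 8.74/1 → 8; chars 68.

AC68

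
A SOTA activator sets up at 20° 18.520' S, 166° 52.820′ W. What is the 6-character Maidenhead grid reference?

AG69nq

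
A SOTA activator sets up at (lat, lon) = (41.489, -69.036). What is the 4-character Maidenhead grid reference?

FN51

Offset from 180°W / 90°S: lon 110.96°, lat 131.49°.
Field: lon ⌊110.96/20⌋ = 5 → F; lat ⌊131.49/10⌋ = 13 → N.
Square: lon ⌊10.96/2⌋ = 5; lat ⌊1.49/1⌋ = 1.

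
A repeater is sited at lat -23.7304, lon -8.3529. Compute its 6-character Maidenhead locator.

IG56tg

Offset from 180°W / 90°S: lon 171.6471°, lat 66.2696°.
Field: lon ⌊171.6471/20⌋ = 8 → I; lat ⌊66.2696/10⌋ = 6 → G.
Square: lon ⌊11.6471/2⌋ = 5; lat ⌊6.2696/1⌋ = 6.
Subsquare: lon ⌊1.6471/0.0833333⌋ = 19 → t; lat ⌊0.2696/0.0416667⌋ = 6 → g.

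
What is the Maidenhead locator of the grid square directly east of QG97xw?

RG07aw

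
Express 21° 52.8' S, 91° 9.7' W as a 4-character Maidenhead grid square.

Add 180° to longitude and 90° to latitude: 88.84, 68.12.
Field: lon ⌊88.84/20⌋ = 4 → E; lat ⌊68.12/10⌋ = 6 → G.
Square: lon ⌊8.84/2⌋ = 4; lat ⌊8.12/1⌋ = 8.

EG48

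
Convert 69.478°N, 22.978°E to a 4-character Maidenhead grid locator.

KP19

Offset from 180°W / 90°S: lon 202.98°, lat 159.48°.
Field: lon ⌊202.98/20⌋ = 10 → K; lat ⌊159.48/10⌋ = 15 → P.
Square: lon ⌊2.98/2⌋ = 1; lat ⌊9.48/1⌋ = 9.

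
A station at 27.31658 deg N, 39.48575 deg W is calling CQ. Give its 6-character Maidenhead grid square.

HL07gh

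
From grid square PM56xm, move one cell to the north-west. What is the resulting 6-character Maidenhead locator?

Longitude subsquare x = 23; −1 → 22 = w.
Latitude subsquare m = 12; +1 → 13 = n.

PM56wn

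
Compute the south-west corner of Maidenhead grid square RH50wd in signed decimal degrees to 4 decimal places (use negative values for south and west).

-19.8750, 171.8333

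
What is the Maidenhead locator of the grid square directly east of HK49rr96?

Longitude extended square 9; +1 → 10, wraps to 0, carry into subsquare.
Longitude subsquare r = 17; +1 → 18 = s.
The latitude characters are unchanged.

HK49sr06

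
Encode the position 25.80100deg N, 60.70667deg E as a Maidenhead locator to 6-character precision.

ML05it

Shift to the Maidenhead origin (180°W, 90°S): lon 240.7067, lat 115.8010.
Field: 240.7067/20 → 12 → M, 115.8010/10 → 11 → L; chars ML.
Square: 0.7067/2 → 0, 5.8010/1 → 5; chars 05.
Subsquare: 0.7067/0.0833333 → 8 → i, 0.8010/0.0416667 → 19 → t; chars it.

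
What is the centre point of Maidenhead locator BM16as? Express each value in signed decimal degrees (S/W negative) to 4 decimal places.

36.7708, -157.9583

Field B=1, M=12: +1·20° lon, +12·10° lat → SW at lon -160°, lat 30°.
Square 1, 6: +1·2° lon, +6·1° lat → SW at lon -158°, lat 36°.
Subsquare a=0, s=18: +0·0.0833333° lon, +18·0.0416667° lat → SW at lon -158°, lat 36.75°.
Cell spans 0.0833333° lon × 0.0416667° lat. Centre is SW corner plus half of each.
latitude 36.7708, longitude -157.9583.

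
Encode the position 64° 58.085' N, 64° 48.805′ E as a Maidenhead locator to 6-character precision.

MP24jx

Add 180° to longitude and 90° to latitude: 244.8134, 154.9681.
Field: lon ⌊244.8134/20⌋ = 12 → M; lat ⌊154.9681/10⌋ = 15 → P.
Square: lon ⌊4.8134/2⌋ = 2; lat ⌊4.9681/1⌋ = 4.
Subsquare: lon ⌊0.8134/0.0833333⌋ = 9 → j; lat ⌊0.9681/0.0416667⌋ = 23 → x.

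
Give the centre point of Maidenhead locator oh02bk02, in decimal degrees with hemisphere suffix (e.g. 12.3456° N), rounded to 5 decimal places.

17.57292° S, 100.08750° E

Field O=14, H=7: +14·20° lon, +7·10° lat → SW at lon 100°, lat -20°.
Square 0, 2: +0·2° lon, +2·1° lat → SW at lon 100°, lat -18°.
Subsquare b=1, k=10: +1·0.0833333° lon, +10·0.0416667° lat → SW at lon 100.083°, lat -17.5833°.
Extended square 0, 2: +0·0.00833333° lon, +2·0.00416667° lat → SW at lon 100.083°, lat -17.575°.
Cell spans 0.00833333° lon × 0.00416667° lat. Centre is SW corner plus half of each.
latitude 17.57292° S, longitude 100.08750° E.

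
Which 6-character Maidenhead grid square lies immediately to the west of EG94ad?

Longitude subsquare a = 0; −1 → -1, wraps to 23 = x, carry into square.
Longitude square 9; −1 → 8.
The latitude characters are unchanged.

EG84xd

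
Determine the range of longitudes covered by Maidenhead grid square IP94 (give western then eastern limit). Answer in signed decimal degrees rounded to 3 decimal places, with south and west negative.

-2.000, 0.000

Field I=8, P=15: +8·20° lon, +15·10° lat → SW at lon -20°, lat 60°.
Square 9, 4: +9·2° lon, +4·1° lat → SW at lon -2°, lat 64°.
Cell spans 2° lon × 1° lat.
west -2.000, east 0.000.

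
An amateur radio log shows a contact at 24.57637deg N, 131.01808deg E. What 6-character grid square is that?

PL54mn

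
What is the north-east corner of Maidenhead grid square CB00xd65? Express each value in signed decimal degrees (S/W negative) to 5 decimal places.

-79.85000, -138.02500

Field C=2, B=1: +2·20° lon, +1·10° lat → SW at lon -140°, lat -80°.
Square 0, 0: +0·2° lon, +0·1° lat → SW at lon -140°, lat -80°.
Subsquare x=23, d=3: +23·0.0833333° lon, +3·0.0416667° lat → SW at lon -138.083°, lat -79.875°.
Extended square 6, 5: +6·0.00833333° lon, +5·0.00416667° lat → SW at lon -138.033°, lat -79.8542°.
Cell spans 0.00833333° lon × 0.00416667° lat. NE corner is SW corner plus one full cell.
latitude -79.85000, longitude -138.02500.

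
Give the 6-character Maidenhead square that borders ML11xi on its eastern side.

ML21ai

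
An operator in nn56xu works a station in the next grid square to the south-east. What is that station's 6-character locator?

Longitude subsquare x = 23; +1 → 24, wraps to 0 = a, carry into square.
Longitude square 5; +1 → 6.
Latitude subsquare u = 20; −1 → 19 = t.

NN66at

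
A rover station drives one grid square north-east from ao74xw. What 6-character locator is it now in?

Longitude subsquare x = 23; +1 → 24, wraps to 0 = a, carry into square.
Longitude square 7; +1 → 8.
Latitude subsquare w = 22; +1 → 23 = x.

AO84ax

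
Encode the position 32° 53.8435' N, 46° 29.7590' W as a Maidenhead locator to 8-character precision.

Shift to the Maidenhead origin (180°W, 90°S): lon 133.50402, lat 122.89739.
Field: lon ⌊133.50402/20⌋ = 6 → G; lat ⌊122.89739/10⌋ = 12 → M.
Square: lon ⌊13.50402/2⌋ = 6; lat ⌊2.89739/1⌋ = 2.
Subsquare: lon ⌊1.50402/0.0833333⌋ = 18 → s; lat ⌊0.89739/0.0416667⌋ = 21 → v.
Extended square: lon ⌊0.00402/0.00833333⌋ = 0; lat ⌊0.02239/0.00416667⌋ = 5.

GM62sv05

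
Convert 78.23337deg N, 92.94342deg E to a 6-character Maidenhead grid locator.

NQ68lf

Offset from 180°W / 90°S: lon 272.9434°, lat 168.2334°.
Field (20°×10°, letters A–R): 272.9434/20 → 13 → N, 168.2334/10 → 16 → Q; chars NQ.
Square (2°×1°, digits 0–9): 12.9434/2 → 6, 8.2334/1 → 8; chars 68.
Subsquare (5′×2.5′, letters a–x): 0.9434/0.0833333 → 11 → l, 0.2334/0.0416667 → 5 → f; chars lf.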